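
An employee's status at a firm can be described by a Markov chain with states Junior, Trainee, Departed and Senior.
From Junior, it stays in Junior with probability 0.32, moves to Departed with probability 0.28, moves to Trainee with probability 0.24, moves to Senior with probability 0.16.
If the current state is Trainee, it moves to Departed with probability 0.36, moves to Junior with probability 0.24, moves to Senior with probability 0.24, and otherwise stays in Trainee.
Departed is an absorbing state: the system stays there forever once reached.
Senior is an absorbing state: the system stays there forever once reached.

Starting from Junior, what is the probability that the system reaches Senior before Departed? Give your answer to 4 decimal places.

Let h(s) be the probability of absorption at Senior starting from transient state s. Then h(Senior) = 1 and h(Departed) = 0. By first-step analysis:
h(Junior) = 0.32·h(Junior) + 0.24·h(Trainee) + 0.28·0 + 0.16·1
h(Trainee) = 0.24·h(Junior) + 0.16·h(Trainee) + 0.36·0 + 0.24·1
Solving: h(Junior) = 0.3738, h(Trainee) = 0.3925.
Starting from Junior, the probability is 0.3738.

0.3738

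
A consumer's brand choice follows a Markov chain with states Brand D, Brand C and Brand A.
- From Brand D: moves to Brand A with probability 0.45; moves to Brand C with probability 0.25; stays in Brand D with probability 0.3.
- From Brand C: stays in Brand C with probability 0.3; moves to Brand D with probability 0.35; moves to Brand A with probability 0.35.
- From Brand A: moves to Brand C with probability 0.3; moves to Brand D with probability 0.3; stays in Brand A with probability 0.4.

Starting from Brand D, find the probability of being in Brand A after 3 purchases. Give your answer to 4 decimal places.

Propagate the distribution vector 3 purchases from Brand D.
After 0 purchases: (1.0000, 0.0000, 0.0000)
After 1 purchase: (0.3000, 0.2500, 0.4500)
After 2 purchases: (0.3125, 0.2850, 0.4025)
After 3 purchases: (0.3143, 0.2844, 0.4014)
P(in Brand A after 3 purchases) = 0.4014

0.4014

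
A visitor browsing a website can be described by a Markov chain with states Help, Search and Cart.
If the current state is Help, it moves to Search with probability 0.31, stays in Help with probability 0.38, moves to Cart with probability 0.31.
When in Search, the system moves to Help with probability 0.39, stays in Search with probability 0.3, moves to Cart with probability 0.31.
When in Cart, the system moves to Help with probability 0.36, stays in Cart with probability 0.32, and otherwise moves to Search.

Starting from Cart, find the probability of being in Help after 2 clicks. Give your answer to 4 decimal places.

0.3768

Sum over the intermediate state after 1 click:
P = P(Cart→Help)·P(Help→Help) + P(Cart→Search)·P(Search→Help) + P(Cart→Cart)·P(Cart→Help)
  = 0.36×0.38 + 0.32×0.39 + 0.32×0.36
  = 0.1368 + 0.1248 + 0.1152 = 0.3768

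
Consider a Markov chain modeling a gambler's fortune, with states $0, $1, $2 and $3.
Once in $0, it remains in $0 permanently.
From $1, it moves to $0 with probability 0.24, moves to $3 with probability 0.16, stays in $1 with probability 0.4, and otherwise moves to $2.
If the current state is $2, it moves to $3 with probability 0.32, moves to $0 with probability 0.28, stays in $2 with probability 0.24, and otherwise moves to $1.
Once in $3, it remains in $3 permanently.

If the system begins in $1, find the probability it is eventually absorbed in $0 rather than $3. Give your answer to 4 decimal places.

0.5623

Let h(s) be the probability of absorption at $0 starting from transient state s. Then h($0) = 1 and h($3) = 0. By first-step analysis:
h($1) = 0.24·1 + 0.4·h($1) + 0.2·h($2) + 0.16·0
h($2) = 0.28·1 + 0.16·h($1) + 0.24·h($2) + 0.32·0
Solving: h($1) = 0.5623, h($2) = 0.4868.
Starting from $1, the probability is 0.5623.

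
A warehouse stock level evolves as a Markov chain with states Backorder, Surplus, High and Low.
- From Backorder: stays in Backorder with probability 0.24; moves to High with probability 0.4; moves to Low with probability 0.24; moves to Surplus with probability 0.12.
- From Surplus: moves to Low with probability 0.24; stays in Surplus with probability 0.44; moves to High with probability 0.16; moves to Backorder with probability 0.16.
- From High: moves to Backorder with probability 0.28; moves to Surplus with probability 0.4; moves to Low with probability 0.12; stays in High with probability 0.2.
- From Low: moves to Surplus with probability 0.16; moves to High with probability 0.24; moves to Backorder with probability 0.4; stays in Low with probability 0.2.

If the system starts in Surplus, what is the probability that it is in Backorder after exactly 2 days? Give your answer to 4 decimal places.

0.2496

Propagate the distribution vector 2 days from Surplus.
After 0 days: (0.0000, 1.0000, 0.0000, 0.0000)
After 1 day: (0.1600, 0.4400, 0.1600, 0.2400)
After 2 days: (0.2496, 0.3152, 0.2240, 0.2112)
P(in Backorder after 2 days) = 0.2496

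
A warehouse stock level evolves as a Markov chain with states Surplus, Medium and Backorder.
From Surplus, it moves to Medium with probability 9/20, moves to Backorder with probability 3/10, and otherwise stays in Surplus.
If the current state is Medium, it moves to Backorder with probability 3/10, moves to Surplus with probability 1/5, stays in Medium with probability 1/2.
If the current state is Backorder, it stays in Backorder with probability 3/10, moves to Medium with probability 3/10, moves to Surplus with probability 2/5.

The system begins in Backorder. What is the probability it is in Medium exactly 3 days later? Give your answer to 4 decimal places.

Propagate the distribution vector 3 days from Backorder.
After 0 days: (0.0000, 0.0000, 1.0000)
After 1 day: (0.4000, 0.3000, 0.3000)
After 2 days: (0.2800, 0.4200, 0.3000)
After 3 days: (0.2740, 0.4260, 0.3000)
P(in Medium after 3 days) = 0.4260

0.4260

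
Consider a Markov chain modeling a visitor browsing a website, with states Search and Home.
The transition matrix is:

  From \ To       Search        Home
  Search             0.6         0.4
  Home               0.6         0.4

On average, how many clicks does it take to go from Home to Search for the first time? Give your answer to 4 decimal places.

1.6667

Let t(s) be the expected number of clicks to first reach Search from state s, with t(Search) = 0. Conditioning on the first click:
t(Home) = 1 + 0.4·t(Home)
Solving: t(Home) = 1.6667.
Expected clicks from Home to Search: 1.6667.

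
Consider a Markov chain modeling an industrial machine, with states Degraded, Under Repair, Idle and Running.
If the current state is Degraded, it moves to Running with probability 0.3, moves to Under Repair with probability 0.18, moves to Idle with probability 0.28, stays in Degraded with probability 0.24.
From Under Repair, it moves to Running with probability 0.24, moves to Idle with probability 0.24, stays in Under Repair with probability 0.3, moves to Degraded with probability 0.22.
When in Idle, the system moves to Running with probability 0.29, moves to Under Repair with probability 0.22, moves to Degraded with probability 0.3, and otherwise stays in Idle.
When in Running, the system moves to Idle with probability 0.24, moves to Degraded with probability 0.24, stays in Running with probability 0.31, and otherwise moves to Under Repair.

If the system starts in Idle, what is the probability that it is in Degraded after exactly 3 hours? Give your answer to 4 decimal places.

0.2501

Propagate the distribution vector 3 hours from Idle.
After 0 hours: (0.0000, 0.0000, 1.0000, 0.0000)
After 1 hour: (0.3000, 0.2200, 0.1900, 0.2900)
After 2 hours: (0.2470, 0.2227, 0.2425, 0.2878)
After 3 hours: (0.2501, 0.2251, 0.2378, 0.2871)
P(in Degraded after 3 hours) = 0.2501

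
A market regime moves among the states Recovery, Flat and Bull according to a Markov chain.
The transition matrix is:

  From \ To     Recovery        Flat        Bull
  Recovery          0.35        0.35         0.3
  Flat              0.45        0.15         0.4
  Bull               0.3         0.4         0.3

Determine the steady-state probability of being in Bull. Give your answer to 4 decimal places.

Let the stationary distribution be π with π = πP and π_1 + π_2 + π_3 = 1.
π_1 = 0.35·π_1 + 0.45·π_2 + 0.3·π_3
π_2 = 0.35·π_1 + 0.15·π_2 + 0.4·π_3
Solving with the normalization constraint gives π = (0.3640, 0.3054, 0.3305).
So the stationary probability of Bull is 0.3305.

0.3305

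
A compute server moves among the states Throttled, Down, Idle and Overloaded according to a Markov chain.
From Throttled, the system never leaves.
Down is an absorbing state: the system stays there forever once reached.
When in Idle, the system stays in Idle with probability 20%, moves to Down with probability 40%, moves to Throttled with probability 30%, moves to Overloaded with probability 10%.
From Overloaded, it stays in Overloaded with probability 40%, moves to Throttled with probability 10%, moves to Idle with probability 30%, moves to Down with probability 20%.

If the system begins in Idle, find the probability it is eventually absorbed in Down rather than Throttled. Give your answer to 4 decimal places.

Let h(s) be the probability of absorption at Down starting from transient state s. Then h(Down) = 1 and h(Throttled) = 0. By first-step analysis:
h(Idle) = 0.3·0 + 0.4·1 + 0.2·h(Idle) + 0.1·h(Overloaded)
h(Overloaded) = 0.1·0 + 0.2·1 + 0.3·h(Idle) + 0.4·h(Overloaded)
Solving: h(Idle) = 0.5778, h(Overloaded) = 0.6222.
Starting from Idle, the probability is 0.5778.

0.5778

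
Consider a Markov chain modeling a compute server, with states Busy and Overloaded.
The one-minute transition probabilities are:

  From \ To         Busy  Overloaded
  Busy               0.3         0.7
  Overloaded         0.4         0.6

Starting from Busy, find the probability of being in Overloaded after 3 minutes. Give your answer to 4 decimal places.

Propagate the distribution vector 3 minutes from Busy.
After 0 minutes: (1.0000, 0.0000)
After 1 minute: (0.3000, 0.7000)
After 2 minutes: (0.3700, 0.6300)
After 3 minutes: (0.3630, 0.6370)
P(in Overloaded after 3 minutes) = 0.6370

0.6370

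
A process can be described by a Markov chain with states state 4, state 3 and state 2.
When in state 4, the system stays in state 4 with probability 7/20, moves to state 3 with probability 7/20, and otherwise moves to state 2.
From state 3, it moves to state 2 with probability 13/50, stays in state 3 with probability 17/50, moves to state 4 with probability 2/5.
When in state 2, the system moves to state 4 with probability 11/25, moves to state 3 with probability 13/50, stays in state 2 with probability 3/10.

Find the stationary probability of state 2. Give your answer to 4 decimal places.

0.2872

Let the stationary distribution be π with π = πP and π_1 + π_2 + π_3 = 1.
π_1 = 0.35·π_1 + 0.4·π_2 + 0.44·π_3
π_2 = 0.35·π_1 + 0.34·π_2 + 0.26·π_3
Solving with the normalization constraint gives π = (0.3919, 0.3209, 0.2872).
So the stationary probability of state 2 is 0.2872.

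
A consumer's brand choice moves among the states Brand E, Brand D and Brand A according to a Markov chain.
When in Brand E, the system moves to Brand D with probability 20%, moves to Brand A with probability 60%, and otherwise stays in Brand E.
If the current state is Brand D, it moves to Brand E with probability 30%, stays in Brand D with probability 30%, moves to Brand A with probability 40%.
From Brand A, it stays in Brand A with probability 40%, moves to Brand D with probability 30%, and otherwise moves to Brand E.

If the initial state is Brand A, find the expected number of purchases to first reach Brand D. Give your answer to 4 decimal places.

3.6667

Let t(s) be the expected number of purchases to first reach Brand D from state s, with t(Brand D) = 0. Conditioning on the first purchase:
t(Brand E) = 1 + 0.2·t(Brand E) + 0.6·t(Brand A)
t(Brand A) = 1 + 0.3·t(Brand E) + 0.4·t(Brand A)
Solving: t(Brand E) = 4.0000, t(Brand A) = 3.6667.
Expected purchases from Brand A to Brand D: 3.6667.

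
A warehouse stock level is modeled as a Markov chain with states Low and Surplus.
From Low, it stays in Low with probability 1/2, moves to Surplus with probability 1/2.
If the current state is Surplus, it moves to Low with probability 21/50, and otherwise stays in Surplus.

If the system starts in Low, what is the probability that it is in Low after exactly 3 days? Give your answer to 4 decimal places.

Propagate the distribution vector 3 days from Low.
After 0 days: (1.0000, 0.0000)
After 1 day: (0.5000, 0.5000)
After 2 days: (0.4600, 0.5400)
After 3 days: (0.4568, 0.5432)
P(in Low after 3 days) = 0.4568

0.4568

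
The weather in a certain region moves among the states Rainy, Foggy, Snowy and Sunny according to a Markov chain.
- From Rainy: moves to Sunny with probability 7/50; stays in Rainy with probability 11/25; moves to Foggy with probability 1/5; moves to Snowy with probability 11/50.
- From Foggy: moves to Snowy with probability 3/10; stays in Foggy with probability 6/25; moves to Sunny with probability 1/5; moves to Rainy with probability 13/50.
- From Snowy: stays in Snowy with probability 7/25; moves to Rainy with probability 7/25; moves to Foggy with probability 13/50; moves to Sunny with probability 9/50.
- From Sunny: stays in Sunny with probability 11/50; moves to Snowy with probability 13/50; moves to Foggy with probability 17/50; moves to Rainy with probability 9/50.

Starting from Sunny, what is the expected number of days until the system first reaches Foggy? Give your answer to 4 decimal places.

Let t(s) be the expected number of days to first reach Foggy from state s, with t(Foggy) = 0. Conditioning on the first day:
t(Rainy) = 1 + 0.44·t(Rainy) + 0.22·t(Snowy) + 0.14·t(Sunny)
t(Snowy) = 1 + 0.28·t(Rainy) + 0.28·t(Snowy) + 0.18·t(Sunny)
t(Sunny) = 1 + 0.18·t(Rainy) + 0.26·t(Snowy) + 0.22·t(Sunny)
Solving: t(Rainy) = 4.2153, t(Snowy) = 3.9184, t(Sunny) = 3.5610.
Expected days from Sunny to Foggy: 3.5610.

3.5610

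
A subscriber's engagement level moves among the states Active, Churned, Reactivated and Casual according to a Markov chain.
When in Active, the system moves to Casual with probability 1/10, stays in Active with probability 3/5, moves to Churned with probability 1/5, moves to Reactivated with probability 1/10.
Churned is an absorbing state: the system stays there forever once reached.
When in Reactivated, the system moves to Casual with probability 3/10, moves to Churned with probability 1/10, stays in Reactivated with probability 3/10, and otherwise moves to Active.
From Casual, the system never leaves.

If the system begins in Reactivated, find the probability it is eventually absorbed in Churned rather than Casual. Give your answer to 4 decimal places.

Let h(s) be the probability of absorption at Churned starting from transient state s. Then h(Churned) = 1 and h(Casual) = 0. By first-step analysis:
h(Active) = 0.6·h(Active) + 0.2·1 + 0.1·h(Reactivated) + 0.1·0
h(Reactivated) = 0.3·h(Active) + 0.1·1 + 0.3·h(Reactivated) + 0.3·0
Solving: h(Active) = 0.6000, h(Reactivated) = 0.4000.
Starting from Reactivated, the probability is 0.4000.

0.4000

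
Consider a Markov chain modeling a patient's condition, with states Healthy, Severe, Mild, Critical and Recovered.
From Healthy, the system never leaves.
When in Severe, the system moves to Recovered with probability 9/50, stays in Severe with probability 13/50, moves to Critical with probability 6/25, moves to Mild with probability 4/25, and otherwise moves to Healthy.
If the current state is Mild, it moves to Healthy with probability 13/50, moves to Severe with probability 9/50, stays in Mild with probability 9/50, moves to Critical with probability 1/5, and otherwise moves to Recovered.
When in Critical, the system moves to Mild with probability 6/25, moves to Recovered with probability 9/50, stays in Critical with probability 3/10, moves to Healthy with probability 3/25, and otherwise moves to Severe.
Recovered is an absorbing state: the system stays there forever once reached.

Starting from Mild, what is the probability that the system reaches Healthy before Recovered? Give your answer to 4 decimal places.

Let h(s) be the probability of absorption at Healthy starting from transient state s. Then h(Healthy) = 1 and h(Recovered) = 0. By first-step analysis:
h(Severe) = 0.16·1 + 0.26·h(Severe) + 0.16·h(Mild) + 0.24·h(Critical) + 0.18·0
h(Mild) = 0.26·1 + 0.18·h(Severe) + 0.18·h(Mild) + 0.2·h(Critical) + 0.18·0
h(Critical) = 0.12·1 + 0.16·h(Severe) + 0.24·h(Mild) + 0.3·h(Critical) + 0.18·0
Solving: h(Severe) = 0.4834, h(Mild) = 0.5368, h(Critical) = 0.4660.
Starting from Mild, the probability is 0.5368.

0.5368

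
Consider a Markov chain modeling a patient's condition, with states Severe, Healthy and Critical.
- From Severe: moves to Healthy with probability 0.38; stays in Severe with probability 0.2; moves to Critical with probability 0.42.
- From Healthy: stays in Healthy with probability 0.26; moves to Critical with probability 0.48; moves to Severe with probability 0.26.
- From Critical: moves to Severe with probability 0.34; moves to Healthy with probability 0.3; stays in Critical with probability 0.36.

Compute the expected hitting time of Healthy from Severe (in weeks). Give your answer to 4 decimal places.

Let t(s) be the expected number of weeks to first reach Healthy from state s, with t(Healthy) = 0. Conditioning on the first week:
t(Severe) = 1 + 0.2·t(Severe) + 0.42·t(Critical)
t(Critical) = 1 + 0.34·t(Severe) + 0.36·t(Critical)
Solving: t(Severe) = 2.8711, t(Critical) = 3.0878.
Expected weeks from Severe to Healthy: 2.8711.

2.8711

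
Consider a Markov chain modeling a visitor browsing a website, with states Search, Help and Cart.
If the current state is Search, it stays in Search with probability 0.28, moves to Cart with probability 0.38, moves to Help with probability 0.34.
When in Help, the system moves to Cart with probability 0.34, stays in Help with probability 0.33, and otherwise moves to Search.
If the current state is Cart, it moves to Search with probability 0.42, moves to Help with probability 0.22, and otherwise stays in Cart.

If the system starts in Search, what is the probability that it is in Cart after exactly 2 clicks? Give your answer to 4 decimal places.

Sum over the intermediate state after 1 click:
P = P(Search→Search)·P(Search→Cart) + P(Search→Help)·P(Help→Cart) + P(Search→Cart)·P(Cart→Cart)
  = 0.28×0.38 + 0.34×0.34 + 0.38×0.36
  = 0.1064 + 0.1156 + 0.1368 = 0.3588

0.3588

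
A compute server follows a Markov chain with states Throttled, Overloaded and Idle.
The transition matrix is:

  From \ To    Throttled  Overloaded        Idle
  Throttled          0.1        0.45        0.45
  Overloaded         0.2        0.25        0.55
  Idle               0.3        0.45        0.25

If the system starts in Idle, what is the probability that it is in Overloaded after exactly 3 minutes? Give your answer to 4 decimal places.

Propagate the distribution vector 3 minutes from Idle.
After 0 minutes: (0.0000, 0.0000, 1.0000)
After 1 minute: (0.3000, 0.4500, 0.2500)
After 2 minutes: (0.1950, 0.3600, 0.4450)
After 3 minutes: (0.2250, 0.3780, 0.3970)
P(in Overloaded after 3 minutes) = 0.3780

0.3780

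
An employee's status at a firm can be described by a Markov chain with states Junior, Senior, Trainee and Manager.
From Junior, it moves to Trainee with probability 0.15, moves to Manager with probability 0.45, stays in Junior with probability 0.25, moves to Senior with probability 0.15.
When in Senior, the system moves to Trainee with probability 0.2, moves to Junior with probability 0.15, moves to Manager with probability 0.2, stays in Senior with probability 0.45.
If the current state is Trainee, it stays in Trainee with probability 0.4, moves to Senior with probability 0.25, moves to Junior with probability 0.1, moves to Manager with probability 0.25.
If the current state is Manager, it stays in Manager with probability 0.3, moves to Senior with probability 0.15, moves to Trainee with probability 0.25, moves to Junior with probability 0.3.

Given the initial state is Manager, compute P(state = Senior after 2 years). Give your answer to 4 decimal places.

0.2200

Propagate the distribution vector 2 years from Manager.
After 0 years: (0.0000, 0.0000, 0.0000, 1.0000)
After 1 year: (0.3000, 0.1500, 0.2500, 0.3000)
After 2 years: (0.2125, 0.2200, 0.2500, 0.3175)
P(in Senior after 2 years) = 0.2200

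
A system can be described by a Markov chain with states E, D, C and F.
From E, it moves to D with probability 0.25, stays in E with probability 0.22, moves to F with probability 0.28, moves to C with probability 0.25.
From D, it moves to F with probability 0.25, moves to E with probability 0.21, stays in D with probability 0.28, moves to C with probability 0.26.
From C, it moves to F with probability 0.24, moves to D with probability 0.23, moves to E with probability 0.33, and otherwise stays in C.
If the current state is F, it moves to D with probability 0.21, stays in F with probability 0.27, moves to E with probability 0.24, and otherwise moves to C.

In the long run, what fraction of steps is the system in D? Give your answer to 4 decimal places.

0.2419

Let the stationary distribution be π with π = πP and π_1 + π_2 + π_3 + π_4 = 1.
π_1 = 0.22·π_1 + 0.21·π_2 + 0.33·π_3 + 0.24·π_4
π_2 = 0.25·π_1 + 0.28·π_2 + 0.23·π_3 + 0.21·π_4
π_3 = 0.25·π_1 + 0.26·π_2 + 0.2·π_3 + 0.28·π_4
Solving with the normalization constraint gives π = (0.2500, 0.2419, 0.2478, 0.2602).
So the stationary probability of D is 0.2419.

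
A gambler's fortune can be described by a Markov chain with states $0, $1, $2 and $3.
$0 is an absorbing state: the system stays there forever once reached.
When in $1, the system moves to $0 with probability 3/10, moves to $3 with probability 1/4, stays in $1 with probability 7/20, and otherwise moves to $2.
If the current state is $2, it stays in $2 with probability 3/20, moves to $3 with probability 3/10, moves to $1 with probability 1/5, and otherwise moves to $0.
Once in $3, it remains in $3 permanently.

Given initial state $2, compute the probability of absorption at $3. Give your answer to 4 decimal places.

Let h(s) be the probability of absorption at $3 starting from transient state s. Then h($3) = 1 and h($0) = 0. By first-step analysis:
h($1) = 0.3·0 + 0.35·h($1) + 0.1·h($2) + 0.25·1
h($2) = 0.35·0 + 0.2·h($1) + 0.15·h($2) + 0.3·1
Solving: h($1) = 0.4554, h($2) = 0.4601.
Starting from $2, the probability is 0.4601.

0.4601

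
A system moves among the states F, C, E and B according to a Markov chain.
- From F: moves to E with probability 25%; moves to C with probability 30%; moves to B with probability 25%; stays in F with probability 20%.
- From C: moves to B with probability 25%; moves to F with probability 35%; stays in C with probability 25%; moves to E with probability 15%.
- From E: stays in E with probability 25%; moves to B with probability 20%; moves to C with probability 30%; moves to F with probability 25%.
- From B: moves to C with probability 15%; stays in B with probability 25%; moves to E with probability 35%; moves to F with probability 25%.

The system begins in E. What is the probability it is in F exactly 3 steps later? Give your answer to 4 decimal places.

0.2621

Propagate the distribution vector 3 steps from E.
After 0 steps: (0.0000, 0.0000, 1.0000, 0.0000)
After 1 step: (0.2500, 0.3000, 0.2500, 0.2000)
After 2 steps: (0.2675, 0.2550, 0.2400, 0.2375)
After 3 steps: (0.2621, 0.2516, 0.2483, 0.2380)
P(in F after 3 steps) = 0.2621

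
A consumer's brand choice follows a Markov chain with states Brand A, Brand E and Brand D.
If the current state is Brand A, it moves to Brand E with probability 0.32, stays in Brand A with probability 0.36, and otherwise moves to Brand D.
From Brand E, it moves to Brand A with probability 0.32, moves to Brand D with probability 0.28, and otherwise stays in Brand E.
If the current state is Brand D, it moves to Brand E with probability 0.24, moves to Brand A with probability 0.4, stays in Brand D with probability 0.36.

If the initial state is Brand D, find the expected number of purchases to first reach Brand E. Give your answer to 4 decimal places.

3.6932

Let t(s) be the expected number of purchases to first reach Brand E from state s, with t(Brand E) = 0. Conditioning on the first purchase:
t(Brand A) = 1 + 0.36·t(Brand A) + 0.32·t(Brand D)
t(Brand D) = 1 + 0.4·t(Brand A) + 0.36·t(Brand D)
Solving: t(Brand A) = 3.4091, t(Brand D) = 3.6932.
Expected purchases from Brand D to Brand E: 3.6932.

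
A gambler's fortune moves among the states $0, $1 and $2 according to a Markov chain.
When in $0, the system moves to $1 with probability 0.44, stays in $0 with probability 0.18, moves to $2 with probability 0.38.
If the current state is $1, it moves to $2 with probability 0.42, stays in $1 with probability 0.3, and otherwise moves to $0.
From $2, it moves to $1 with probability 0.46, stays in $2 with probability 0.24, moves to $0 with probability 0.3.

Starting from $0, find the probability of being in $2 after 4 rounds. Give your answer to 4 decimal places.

0.3471

Propagate the distribution vector 4 rounds from $0.
After 0 rounds: (1.0000, 0.0000, 0.0000)
After 1 round: (0.1800, 0.4400, 0.3800)
After 2 rounds: (0.2696, 0.3860, 0.3444)
After 3 rounds: (0.2599, 0.3928, 0.3472)
After 4 rounds: (0.2610, 0.3919, 0.3471)
P(in $2 after 4 rounds) = 0.3471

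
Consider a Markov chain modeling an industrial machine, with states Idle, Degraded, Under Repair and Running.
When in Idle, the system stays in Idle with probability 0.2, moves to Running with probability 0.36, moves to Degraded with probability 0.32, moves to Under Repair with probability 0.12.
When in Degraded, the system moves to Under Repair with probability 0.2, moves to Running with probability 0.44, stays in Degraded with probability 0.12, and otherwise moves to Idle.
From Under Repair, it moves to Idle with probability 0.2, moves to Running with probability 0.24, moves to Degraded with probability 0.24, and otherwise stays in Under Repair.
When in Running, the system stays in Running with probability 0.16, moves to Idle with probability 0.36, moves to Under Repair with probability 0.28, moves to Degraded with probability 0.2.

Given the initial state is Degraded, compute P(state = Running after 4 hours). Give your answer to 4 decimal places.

0.2911

Propagate the distribution vector 4 hours from Degraded.
After 0 hours: (0.0000, 1.0000, 0.0000, 0.0000)
After 1 hour: (0.2400, 0.1200, 0.2000, 0.4400)
After 2 hours: (0.2752, 0.2272, 0.2400, 0.2576)
After 3 hours: (0.2503, 0.2244, 0.2274, 0.2979)
After 4 hours: (0.2566, 0.2212, 0.2311, 0.2911)
P(in Running after 4 hours) = 0.2911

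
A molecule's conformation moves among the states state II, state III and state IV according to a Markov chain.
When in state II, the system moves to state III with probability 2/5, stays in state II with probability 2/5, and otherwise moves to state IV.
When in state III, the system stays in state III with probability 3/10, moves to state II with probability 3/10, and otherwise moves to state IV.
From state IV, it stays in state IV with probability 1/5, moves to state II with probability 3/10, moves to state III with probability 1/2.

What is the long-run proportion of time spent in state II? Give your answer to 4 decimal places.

Let the stationary distribution be π with π = πP and π_1 + π_2 + π_3 = 1.
π_1 = 0.4·π_1 + 0.3·π_2 + 0.3·π_3
π_2 = 0.4·π_1 + 0.3·π_2 + 0.5·π_3
Solving with the normalization constraint gives π = (0.3333, 0.3889, 0.2778).
So the stationary probability of state II is 0.3333.

0.3333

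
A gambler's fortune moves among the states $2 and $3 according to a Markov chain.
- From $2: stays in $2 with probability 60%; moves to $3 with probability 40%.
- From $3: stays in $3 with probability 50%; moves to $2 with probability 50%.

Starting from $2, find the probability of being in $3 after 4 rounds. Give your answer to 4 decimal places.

0.4444

Propagate the distribution vector 4 rounds from $2.
After 0 rounds: (1.0000, 0.0000)
After 1 round: (0.6000, 0.4000)
After 2 rounds: (0.5600, 0.4400)
After 3 rounds: (0.5560, 0.4440)
After 4 rounds: (0.5556, 0.4444)
P(in $3 after 4 rounds) = 0.4444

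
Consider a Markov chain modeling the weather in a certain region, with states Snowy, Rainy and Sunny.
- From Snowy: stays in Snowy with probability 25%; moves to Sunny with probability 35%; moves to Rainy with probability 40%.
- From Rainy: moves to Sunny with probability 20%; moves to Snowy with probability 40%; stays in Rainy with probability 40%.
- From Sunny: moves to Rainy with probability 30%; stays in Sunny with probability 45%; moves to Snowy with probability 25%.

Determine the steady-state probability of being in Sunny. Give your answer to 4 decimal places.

0.3277

Let the stationary distribution be π with π = πP and π_1 + π_2 + π_3 = 1.
π_1 = 0.25·π_1 + 0.4·π_2 + 0.25·π_3
π_2 = 0.4·π_1 + 0.4·π_2 + 0.3·π_3
Solving with the normalization constraint gives π = (0.3051, 0.3672, 0.3277).
So the stationary probability of Sunny is 0.3277.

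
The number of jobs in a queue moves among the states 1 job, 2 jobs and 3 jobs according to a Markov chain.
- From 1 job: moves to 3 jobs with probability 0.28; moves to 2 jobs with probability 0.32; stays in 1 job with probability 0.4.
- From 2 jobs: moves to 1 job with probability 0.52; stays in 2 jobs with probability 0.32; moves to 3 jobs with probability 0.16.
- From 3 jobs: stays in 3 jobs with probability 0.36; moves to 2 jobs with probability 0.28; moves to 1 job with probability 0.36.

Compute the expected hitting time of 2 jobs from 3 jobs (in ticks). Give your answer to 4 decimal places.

Let t(s) be the expected number of ticks to first reach 2 jobs from state s, with t(2 jobs) = 0. Conditioning on the first tick:
t(1 job) = 1 + 0.4·t(1 job) + 0.28·t(3 jobs)
t(3 jobs) = 1 + 0.36·t(1 job) + 0.36·t(3 jobs)
Solving: t(1 job) = 3.2486, t(3 jobs) = 3.3898.
Expected ticks from 3 jobs to 2 jobs: 3.3898.

3.3898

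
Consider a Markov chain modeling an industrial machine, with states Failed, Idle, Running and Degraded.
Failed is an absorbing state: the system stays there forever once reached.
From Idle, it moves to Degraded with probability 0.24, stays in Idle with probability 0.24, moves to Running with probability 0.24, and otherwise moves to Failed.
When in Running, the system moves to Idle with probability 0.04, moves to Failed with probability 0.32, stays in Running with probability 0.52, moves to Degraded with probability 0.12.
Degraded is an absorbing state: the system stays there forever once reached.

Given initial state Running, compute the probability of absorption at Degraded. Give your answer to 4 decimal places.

Let h(s) be the probability of absorption at Degraded starting from transient state s. Then h(Degraded) = 1 and h(Failed) = 0. By first-step analysis:
h(Idle) = 0.28·0 + 0.24·h(Idle) + 0.24·h(Running) + 0.24·1
h(Running) = 0.32·0 + 0.04·h(Idle) + 0.52·h(Running) + 0.12·1
Solving: h(Idle) = 0.4054, h(Running) = 0.2838.
Starting from Running, the probability is 0.2838.

0.2838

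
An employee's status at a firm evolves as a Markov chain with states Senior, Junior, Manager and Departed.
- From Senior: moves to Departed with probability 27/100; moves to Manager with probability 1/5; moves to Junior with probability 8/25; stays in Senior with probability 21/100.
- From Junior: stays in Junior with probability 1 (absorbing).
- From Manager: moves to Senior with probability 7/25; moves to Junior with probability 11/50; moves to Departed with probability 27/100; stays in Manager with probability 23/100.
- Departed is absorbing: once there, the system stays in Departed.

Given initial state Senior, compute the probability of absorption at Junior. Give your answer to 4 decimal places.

0.5258

Let h(s) be the probability of absorption at Junior starting from transient state s. Then h(Junior) = 1 and h(Departed) = 0. By first-step analysis:
h(Senior) = 0.21·h(Senior) + 0.32·1 + 0.2·h(Manager) + 0.27·0
h(Manager) = 0.28·h(Senior) + 0.22·1 + 0.23·h(Manager) + 0.27·0
Solving: h(Senior) = 0.5258, h(Manager) = 0.4769.
Starting from Senior, the probability is 0.5258.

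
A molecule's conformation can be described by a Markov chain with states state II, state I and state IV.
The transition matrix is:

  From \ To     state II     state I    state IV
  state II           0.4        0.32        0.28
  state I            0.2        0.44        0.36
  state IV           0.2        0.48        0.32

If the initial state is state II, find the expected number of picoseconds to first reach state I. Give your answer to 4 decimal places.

Let t(s) be the expected number of picoseconds to first reach state I from state s, with t(state I) = 0. Conditioning on the first picosecond:
t(state II) = 1 + 0.4·t(state II) + 0.28·t(state IV)
t(state IV) = 1 + 0.2·t(state II) + 0.32·t(state IV)
Solving: t(state II) = 2.7273, t(state IV) = 2.2727.
Expected picoseconds from state II to state I: 2.7273.

2.7273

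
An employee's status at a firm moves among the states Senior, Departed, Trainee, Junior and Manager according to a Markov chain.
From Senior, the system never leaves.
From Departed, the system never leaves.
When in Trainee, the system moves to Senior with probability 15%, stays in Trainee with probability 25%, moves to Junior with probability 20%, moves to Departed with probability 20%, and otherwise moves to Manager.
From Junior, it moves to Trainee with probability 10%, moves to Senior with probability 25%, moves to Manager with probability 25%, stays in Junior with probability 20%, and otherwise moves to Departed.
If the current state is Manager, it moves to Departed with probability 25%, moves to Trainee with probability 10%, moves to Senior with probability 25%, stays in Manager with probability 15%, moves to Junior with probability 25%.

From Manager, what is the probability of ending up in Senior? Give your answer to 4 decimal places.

0.5061

Let h(s) be the probability of absorption at Senior starting from transient state s. Then h(Senior) = 1 and h(Departed) = 0. By first-step analysis:
h(Trainee) = 0.15·1 + 0.2·0 + 0.25·h(Trainee) + 0.2·h(Junior) + 0.2·h(Manager)
h(Junior) = 0.25·1 + 0.2·0 + 0.1·h(Trainee) + 0.2·h(Junior) + 0.25·h(Manager)
h(Manager) = 0.25·1 + 0.25·0 + 0.1·h(Trainee) + 0.25·h(Junior) + 0.15·h(Manager)
Solving: h(Trainee) = 0.4763, h(Junior) = 0.5302, h(Manager) = 0.5061.
Starting from Manager, the probability is 0.5061.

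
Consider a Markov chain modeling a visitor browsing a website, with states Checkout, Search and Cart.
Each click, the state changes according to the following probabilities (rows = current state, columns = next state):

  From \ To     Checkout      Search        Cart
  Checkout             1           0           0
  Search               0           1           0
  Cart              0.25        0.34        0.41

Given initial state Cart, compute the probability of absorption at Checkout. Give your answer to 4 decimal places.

Let h(s) be the probability of absorption at Checkout starting from transient state s. Then h(Checkout) = 1 and h(Search) = 0. By first-step analysis:
h(Cart) = 0.25·1 + 0.34·0 + 0.41·h(Cart)
Solving: h(Cart) = 0.4237.
Starting from Cart, the probability is 0.4237.

0.4237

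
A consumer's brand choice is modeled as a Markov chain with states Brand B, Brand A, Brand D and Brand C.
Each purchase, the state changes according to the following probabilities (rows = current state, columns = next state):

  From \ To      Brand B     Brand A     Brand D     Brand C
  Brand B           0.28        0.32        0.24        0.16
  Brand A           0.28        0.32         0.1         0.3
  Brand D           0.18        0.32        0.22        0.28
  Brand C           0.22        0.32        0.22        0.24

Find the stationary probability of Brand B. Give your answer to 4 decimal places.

Let the stationary distribution be π with π = πP and π_1 + π_2 + π_3 + π_4 = 1.
π_1 = 0.28·π_1 + 0.28·π_2 + 0.18·π_3 + 0.22·π_4
π_2 = 0.32·π_1 + 0.32·π_2 + 0.32·π_3 + 0.32·π_4
π_3 = 0.24·π_1 + 0.1·π_2 + 0.22·π_3 + 0.22·π_4
Solving with the normalization constraint gives π = (0.2465, 0.3200, 0.1865, 0.2469).
So the stationary probability of Brand B is 0.2465.

0.2465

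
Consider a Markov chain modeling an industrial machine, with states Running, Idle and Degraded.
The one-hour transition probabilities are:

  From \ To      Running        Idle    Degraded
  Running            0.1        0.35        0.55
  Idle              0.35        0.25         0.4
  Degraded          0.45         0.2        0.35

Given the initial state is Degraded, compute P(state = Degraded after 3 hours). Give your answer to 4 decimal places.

0.4184

Propagate the distribution vector 3 hours from Degraded.
After 0 hours: (0.0000, 0.0000, 1.0000)
After 1 hour: (0.4500, 0.2000, 0.3500)
After 2 hours: (0.2725, 0.2775, 0.4500)
After 3 hours: (0.3269, 0.2548, 0.4184)
P(in Degraded after 3 hours) = 0.4184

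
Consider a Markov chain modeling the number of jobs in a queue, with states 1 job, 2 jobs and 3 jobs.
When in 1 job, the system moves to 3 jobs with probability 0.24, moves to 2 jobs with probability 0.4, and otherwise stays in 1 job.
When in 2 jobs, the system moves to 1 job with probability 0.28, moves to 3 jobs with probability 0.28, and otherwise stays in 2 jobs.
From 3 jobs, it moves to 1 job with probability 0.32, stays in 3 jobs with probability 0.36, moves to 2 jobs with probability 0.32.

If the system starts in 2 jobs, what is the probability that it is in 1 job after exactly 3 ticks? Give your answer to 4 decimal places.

Propagate the distribution vector 3 ticks from 2 jobs.
After 0 ticks: (0.0000, 1.0000, 0.0000)
After 1 tick: (0.2800, 0.4400, 0.2800)
After 2 ticks: (0.3136, 0.3952, 0.2912)
After 3 ticks: (0.3167, 0.3925, 0.2908)
P(in 1 job after 3 ticks) = 0.3167

0.3167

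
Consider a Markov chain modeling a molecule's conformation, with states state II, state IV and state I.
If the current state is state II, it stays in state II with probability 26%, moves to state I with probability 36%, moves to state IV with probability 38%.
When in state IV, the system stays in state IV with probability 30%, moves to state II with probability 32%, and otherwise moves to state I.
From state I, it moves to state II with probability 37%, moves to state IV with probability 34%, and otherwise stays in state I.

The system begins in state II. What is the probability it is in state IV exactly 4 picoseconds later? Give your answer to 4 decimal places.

Propagate the distribution vector 4 picoseconds from state II.
After 0 picoseconds: (1.0000, 0.0000, 0.0000)
After 1 picosecond: (0.2600, 0.3800, 0.3600)
After 2 picoseconds: (0.3224, 0.3352, 0.3424)
After 3 picoseconds: (0.3178, 0.3395, 0.3427)
After 4 picoseconds: (0.3181, 0.3391, 0.3428)
P(in state IV after 4 picoseconds) = 0.3391

0.3391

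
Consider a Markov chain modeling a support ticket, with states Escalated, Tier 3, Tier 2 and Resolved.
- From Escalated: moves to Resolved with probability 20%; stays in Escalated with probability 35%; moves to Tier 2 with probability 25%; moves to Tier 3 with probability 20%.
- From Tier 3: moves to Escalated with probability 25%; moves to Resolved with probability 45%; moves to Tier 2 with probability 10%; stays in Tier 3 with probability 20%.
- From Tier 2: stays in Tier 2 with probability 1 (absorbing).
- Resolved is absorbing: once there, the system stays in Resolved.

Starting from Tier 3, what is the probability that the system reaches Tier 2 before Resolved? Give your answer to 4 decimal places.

Let h(s) be the probability of absorption at Tier 2 starting from transient state s. Then h(Tier 2) = 1 and h(Resolved) = 0. By first-step analysis:
h(Escalated) = 0.35·h(Escalated) + 0.2·h(Tier 3) + 0.25·1 + 0.2·0
h(Tier 3) = 0.25·h(Escalated) + 0.2·h(Tier 3) + 0.1·1 + 0.45·0
Solving: h(Escalated) = 0.4681, h(Tier 3) = 0.2713.
Starting from Tier 3, the probability is 0.2713.

0.2713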